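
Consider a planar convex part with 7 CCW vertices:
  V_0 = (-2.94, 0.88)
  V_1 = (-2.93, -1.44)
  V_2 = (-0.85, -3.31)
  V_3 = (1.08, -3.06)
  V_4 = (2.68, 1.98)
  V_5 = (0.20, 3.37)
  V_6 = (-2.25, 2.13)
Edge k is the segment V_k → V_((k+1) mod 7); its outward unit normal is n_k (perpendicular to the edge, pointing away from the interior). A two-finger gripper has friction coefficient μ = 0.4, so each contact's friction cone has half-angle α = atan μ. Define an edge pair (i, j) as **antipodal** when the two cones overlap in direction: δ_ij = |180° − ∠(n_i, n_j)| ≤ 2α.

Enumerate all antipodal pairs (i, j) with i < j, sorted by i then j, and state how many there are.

α = atan 0.4 = 21.80°;  2α = 43.60°
n_0 = (-1.0000, -0.0043)
n_1 = (-0.6686, -0.7436)
n_2 = (+0.1285, -0.9917)
n_3 = (+0.9531, -0.3026)
n_4 = (+0.4889, +0.8723)
n_5 = (-0.4516, +0.8922)
n_6 = (-0.8755, +0.4833)
  (0,1): δ = 132.20°  ·
  (0,2): δ = 82.87°  ·
  (0,3): δ = 17.86°  ✓
  (0,4): δ = 60.48°  ·
  (0,5): δ = 116.60°  ·
  (0,6): δ = 150.85°  ·
  (1,2): δ = 130.66°  ·
  (1,3): δ = 65.66°  ·
  (1,4): δ = 12.69°  ✓
  (1,5): δ = 68.80°  ·
  (1,6): δ = 103.06°  ·
  (2,3): δ = 114.99°  ·
  (2,4): δ = 36.65°  ✓
  (2,5): δ = 19.46°  ✓
  (2,6): δ = 53.72°  ·
  (3,4): δ = 101.66°  ·
  (3,5): δ = 45.54°  ·
  (3,6): δ = 11.29°  ✓
  (4,5): δ = 123.89°  ·
  (4,6): δ = 89.63°  ·
  (5,6): δ = 145.74°  ·
antipodal pairs: 5

count = 5; pairs: (0,3), (1,4), (2,4), (2,5), (3,6)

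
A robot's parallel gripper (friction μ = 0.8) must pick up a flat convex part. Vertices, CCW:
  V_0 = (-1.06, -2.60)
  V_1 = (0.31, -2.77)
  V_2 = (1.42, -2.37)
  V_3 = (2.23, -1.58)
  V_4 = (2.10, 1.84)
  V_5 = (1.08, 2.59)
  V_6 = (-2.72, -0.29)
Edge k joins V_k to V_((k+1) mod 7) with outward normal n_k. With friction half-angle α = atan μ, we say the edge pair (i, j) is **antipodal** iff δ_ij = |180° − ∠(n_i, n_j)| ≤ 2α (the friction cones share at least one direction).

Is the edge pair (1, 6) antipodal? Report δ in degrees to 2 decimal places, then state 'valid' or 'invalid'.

α = atan 0.8 = 38.66°;  2α = 77.32°
edge 1: e_1 = (+1.11, +0.40);  n_1 = (+0.3390, -0.9408)
edge 6: e_6 = (+1.66, -2.31);  n_6 = (-0.8121, -0.5836)
∠(n_1, n_6) = 74.12°
δ = |180° − 74.12°| = 105.88°
105.88° > 2α = 77.32°  →  invalid

δ = 105.88°, invalid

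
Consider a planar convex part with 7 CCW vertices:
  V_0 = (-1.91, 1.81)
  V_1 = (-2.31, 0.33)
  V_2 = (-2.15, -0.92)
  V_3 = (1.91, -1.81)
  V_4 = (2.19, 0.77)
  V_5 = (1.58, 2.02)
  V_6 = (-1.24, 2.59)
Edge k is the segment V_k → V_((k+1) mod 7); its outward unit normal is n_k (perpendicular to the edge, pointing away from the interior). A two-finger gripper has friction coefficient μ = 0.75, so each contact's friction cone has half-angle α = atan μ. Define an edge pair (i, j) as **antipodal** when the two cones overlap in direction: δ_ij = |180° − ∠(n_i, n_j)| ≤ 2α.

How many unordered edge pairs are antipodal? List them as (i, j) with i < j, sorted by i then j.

α = atan 0.75 = 36.87°;  2α = 73.74°
n_0 = (-0.9654, +0.2609)
n_1 = (-0.9919, -0.1270)
n_2 = (-0.2141, -0.9768)
n_3 = (+0.9942, -0.1079)
n_4 = (+0.8987, +0.4386)
n_5 = (+0.1981, +0.9802)
n_6 = (-0.7586, +0.6516)
  (0,1): δ = 157.58°  ·
  (0,2): δ = 87.24°  ·
  (0,3): δ = 8.93°  ✓
  (0,4): δ = 41.14°  ✓
  (0,5): δ = 93.70°  ·
  (0,6): δ = 154.46°  ·
  (1,2): δ = 109.66°  ·
  (1,3): δ = 13.49°  ✓
  (1,4): δ = 18.72°  ✓
  (1,5): δ = 71.28°  ✓
  (1,6): δ = 132.04°  ·
  (2,3): δ = 83.83°  ·
  (2,4): δ = 51.62°  ✓
  (2,5): δ = 0.94°  ✓
  (2,6): δ = 61.70°  ✓
  (3,4): δ = 147.79°  ·
  (3,5): δ = 95.23°  ·
  (3,6): δ = 34.47°  ✓
  (4,5): δ = 127.44°  ·
  (4,6): δ = 66.67°  ✓
  (5,6): δ = 119.23°  ·
antipodal pairs: 10

count = 10; pairs: (0,3), (0,4), (1,3), (1,4), (1,5), (2,4), (2,5), (2,6), (3,6), (4,6)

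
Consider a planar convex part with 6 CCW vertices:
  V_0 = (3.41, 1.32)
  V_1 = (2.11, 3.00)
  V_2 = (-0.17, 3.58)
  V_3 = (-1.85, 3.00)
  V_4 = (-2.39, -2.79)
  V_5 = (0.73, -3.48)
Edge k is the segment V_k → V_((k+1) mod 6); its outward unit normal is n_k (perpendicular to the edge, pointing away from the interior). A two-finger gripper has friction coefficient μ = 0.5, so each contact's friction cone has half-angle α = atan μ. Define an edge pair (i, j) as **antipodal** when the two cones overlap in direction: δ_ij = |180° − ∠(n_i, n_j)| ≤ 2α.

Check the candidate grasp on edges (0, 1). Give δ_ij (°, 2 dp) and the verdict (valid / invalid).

δ = 142.01°, invalid

α = atan 0.5 = 26.57°;  2α = 53.13°
edge 0: e_0 = (-1.30, +1.68);  n_0 = (+0.7909, +0.6120)
edge 1: e_1 = (-2.28, +0.58);  n_1 = (+0.2465, +0.9691)
∠(n_0, n_1) = 37.99°
δ = |180° − 37.99°| = 142.01°
142.01° > 2α = 53.13°  →  invalid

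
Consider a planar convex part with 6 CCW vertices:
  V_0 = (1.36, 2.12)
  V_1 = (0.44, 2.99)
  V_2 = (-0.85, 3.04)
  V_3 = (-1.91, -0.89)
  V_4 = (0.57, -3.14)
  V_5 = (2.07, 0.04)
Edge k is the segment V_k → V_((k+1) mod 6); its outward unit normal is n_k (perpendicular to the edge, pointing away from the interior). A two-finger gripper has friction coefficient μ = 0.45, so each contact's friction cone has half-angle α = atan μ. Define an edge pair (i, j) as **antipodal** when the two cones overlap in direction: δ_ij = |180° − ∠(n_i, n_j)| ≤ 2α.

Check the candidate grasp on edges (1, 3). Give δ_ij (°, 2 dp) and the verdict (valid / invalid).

δ = 40.00°, valid

α = atan 0.45 = 24.23°;  2α = 48.46°
edge 1: e_1 = (-1.29, +0.05);  n_1 = (+0.0387, +0.9992)
edge 3: e_3 = (+2.48, -2.25);  n_3 = (-0.6719, -0.7406)
∠(n_1, n_3) = 140.00°
δ = |180° − 140.00°| = 40.00°
40.00° ≤ 2α = 48.46°  →  valid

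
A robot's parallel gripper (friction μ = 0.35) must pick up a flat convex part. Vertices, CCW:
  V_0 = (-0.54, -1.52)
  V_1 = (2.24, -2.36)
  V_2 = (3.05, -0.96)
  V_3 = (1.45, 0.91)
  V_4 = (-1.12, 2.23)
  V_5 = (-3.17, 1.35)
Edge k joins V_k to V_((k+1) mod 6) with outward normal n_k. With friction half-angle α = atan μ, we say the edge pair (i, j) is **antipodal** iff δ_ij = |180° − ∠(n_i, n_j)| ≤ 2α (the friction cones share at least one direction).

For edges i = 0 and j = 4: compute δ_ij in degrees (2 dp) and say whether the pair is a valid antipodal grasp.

α = atan 0.35 = 19.29°;  2α = 38.58°
edge 0: e_0 = (+2.78, -0.84);  n_0 = (-0.2892, -0.9573)
edge 4: e_4 = (-2.05, -0.88);  n_4 = (-0.3945, +0.9189)
∠(n_0, n_4) = 139.96°
δ = |180° − 139.96°| = 40.04°
40.04° > 2α = 38.58°  →  invalid

δ = 40.04°, invalid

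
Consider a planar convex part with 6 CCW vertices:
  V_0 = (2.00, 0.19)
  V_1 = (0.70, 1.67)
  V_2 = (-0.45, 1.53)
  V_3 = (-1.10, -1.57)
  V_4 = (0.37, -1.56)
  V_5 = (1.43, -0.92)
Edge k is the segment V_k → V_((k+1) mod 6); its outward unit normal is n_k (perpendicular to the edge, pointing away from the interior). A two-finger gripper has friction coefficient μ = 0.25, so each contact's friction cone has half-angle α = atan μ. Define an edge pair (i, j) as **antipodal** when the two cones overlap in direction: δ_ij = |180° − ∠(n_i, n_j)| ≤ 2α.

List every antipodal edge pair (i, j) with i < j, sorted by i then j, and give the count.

α = atan 0.25 = 14.04°;  2α = 28.07°
n_0 = (+0.7513, +0.6599)
n_1 = (-0.1208, +0.9927)
n_2 = (-0.9787, +0.2052)
n_3 = (+0.0068, -1.0000)
n_4 = (+0.5169, -0.8561)
n_5 = (+0.8896, -0.4568)
  (0,1): δ = 124.35°  ·
  (0,2): δ = 53.14°  ·
  (0,3): δ = 49.09°  ·
  (0,4): δ = 79.83°  ·
  (0,5): δ = 111.52°  ·
  (1,2): δ = 108.78°  ·
  (1,3): δ = 6.55°  ✓
  (1,4): δ = 24.18°  ✓
  (1,5): δ = 55.88°  ·
  (2,3): δ = 77.77°  ·
  (2,4): δ = 47.04°  ·
  (2,5): δ = 15.34°  ✓
  (3,4): δ = 149.27°  ·
  (3,5): δ = 117.57°  ·
  (4,5): δ = 148.30°  ·
antipodal pairs: 3

count = 3; pairs: (1,3), (1,4), (2,5)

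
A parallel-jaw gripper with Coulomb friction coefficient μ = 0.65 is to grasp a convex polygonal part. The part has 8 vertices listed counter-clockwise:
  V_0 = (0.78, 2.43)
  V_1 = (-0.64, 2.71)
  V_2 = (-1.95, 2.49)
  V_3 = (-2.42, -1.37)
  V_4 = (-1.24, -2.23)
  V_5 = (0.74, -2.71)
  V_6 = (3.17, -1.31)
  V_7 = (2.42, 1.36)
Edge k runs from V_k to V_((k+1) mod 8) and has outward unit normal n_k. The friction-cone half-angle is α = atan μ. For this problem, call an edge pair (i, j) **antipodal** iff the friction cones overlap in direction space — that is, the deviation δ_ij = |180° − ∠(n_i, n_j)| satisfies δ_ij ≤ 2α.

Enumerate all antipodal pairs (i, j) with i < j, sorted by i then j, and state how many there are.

α = atan 0.65 = 33.02°;  2α = 66.05°
n_0 = (+0.1935, +0.9811)
n_1 = (-0.1656, +0.9862)
n_2 = (-0.9927, +0.1209)
n_3 = (-0.5890, -0.8081)
n_4 = (-0.2356, -0.9719)
n_5 = (+0.4992, -0.8665)
n_6 = (+0.9627, +0.2704)
n_7 = (+0.5464, +0.8375)
  (0,1): δ = 159.31°  ·
  (0,2): δ = 85.79°  ·
  (0,3): δ = 24.93°  ✓
  (0,4): δ = 2.47°  ✓
  (0,5): δ = 41.10°  ✓
  (0,6): δ = 116.84°  ·
  (0,7): δ = 158.03°  ·
  (1,2): δ = 106.48°  ·
  (1,3): δ = 45.62°  ✓
  (1,4): δ = 23.16°  ✓
  (1,5): δ = 20.41°  ✓
  (1,6): δ = 96.16°  ·
  (1,7): δ = 137.34°  ·
  (2,3): δ = 119.14°  ·
  (2,4): δ = 96.68°  ·
  (2,5): δ = 53.11°  ✓
  (2,6): δ = 22.63°  ✓
  (2,7): δ = 63.82°  ✓
  (3,4): δ = 157.54°  ·
  (3,5): δ = 113.97°  ·
  (3,6): δ = 38.22°  ✓
  (3,7): δ = 2.96°  ✓
  (4,5): δ = 136.43°  ·
  (4,6): δ = 60.68°  ✓
  (4,7): δ = 19.50°  ✓
  (5,6): δ = 104.26°  ·
  (5,7): δ = 63.07°  ✓
  (6,7): δ = 138.81°  ·
antipodal pairs: 14

count = 14; pairs: (0,3), (0,4), (0,5), (1,3), (1,4), (1,5), (2,5), (2,6), (2,7), (3,6), (3,7), (4,6), (4,7), (5,7)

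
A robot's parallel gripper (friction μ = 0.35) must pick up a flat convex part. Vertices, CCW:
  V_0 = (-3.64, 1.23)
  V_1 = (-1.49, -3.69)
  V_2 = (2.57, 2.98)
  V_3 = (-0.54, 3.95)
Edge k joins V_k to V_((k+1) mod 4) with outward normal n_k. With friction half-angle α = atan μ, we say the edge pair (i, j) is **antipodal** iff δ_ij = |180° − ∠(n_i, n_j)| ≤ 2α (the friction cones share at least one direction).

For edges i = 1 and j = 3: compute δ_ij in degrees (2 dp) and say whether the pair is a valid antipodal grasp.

α = atan 0.35 = 19.29°;  2α = 38.58°
edge 1: e_1 = (+4.06, +6.67);  n_1 = (+0.8542, -0.5199)
edge 3: e_3 = (-3.10, -2.72);  n_3 = (-0.6595, +0.7517)
∠(n_1, n_3) = 162.59°
δ = |180° − 162.59°| = 17.41°
17.41° ≤ 2α = 38.58°  →  valid

δ = 17.41°, valid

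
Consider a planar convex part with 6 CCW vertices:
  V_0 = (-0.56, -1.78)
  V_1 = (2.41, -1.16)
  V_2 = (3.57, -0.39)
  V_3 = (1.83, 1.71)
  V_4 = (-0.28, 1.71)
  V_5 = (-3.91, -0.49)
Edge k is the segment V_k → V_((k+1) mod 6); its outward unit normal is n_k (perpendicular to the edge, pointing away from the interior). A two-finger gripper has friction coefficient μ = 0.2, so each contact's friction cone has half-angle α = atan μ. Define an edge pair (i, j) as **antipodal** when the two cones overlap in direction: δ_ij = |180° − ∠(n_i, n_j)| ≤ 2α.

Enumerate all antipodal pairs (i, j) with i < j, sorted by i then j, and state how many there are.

count = 4; pairs: (0,3), (0,4), (1,4), (3,5)

α = atan 0.2 = 11.31°;  2α = 22.62°
n_0 = (+0.2043, -0.9789)
n_1 = (+0.5530, -0.8332)
n_2 = (+0.7700, +0.6380)
n_3 = (+0.0000, +1.0000)
n_4 = (-0.5183, +0.8552)
n_5 = (-0.3594, -0.9332)
  (0,1): δ = 158.22°  ·
  (0,2): δ = 62.15°  ·
  (0,3): δ = 11.79°  ✓
  (0,4): δ = 19.43°  ✓
  (0,5): δ = 147.15°  ·
  (1,2): δ = 83.93°  ·
  (1,3): δ = 33.58°  ·
  (1,4): δ = 2.36°  ✓
  (1,5): δ = 125.36°  ·
  (2,3): δ = 129.64°  ·
  (2,4): δ = 98.43°  ·
  (2,5): δ = 29.30°  ·
  (3,4): δ = 148.78°  ·
  (3,5): δ = 21.06°  ✓
  (4,5): δ = 52.28°  ·
antipodal pairs: 4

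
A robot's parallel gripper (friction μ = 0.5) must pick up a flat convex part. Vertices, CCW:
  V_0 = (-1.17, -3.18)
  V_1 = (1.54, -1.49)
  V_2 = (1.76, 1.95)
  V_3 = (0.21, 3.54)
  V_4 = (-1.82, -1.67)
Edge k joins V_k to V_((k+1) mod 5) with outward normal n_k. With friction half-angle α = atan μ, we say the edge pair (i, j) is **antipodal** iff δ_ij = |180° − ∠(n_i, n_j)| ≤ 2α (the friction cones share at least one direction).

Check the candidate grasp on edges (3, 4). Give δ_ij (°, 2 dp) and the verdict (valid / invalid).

α = atan 0.5 = 26.57°;  2α = 53.13°
edge 3: e_3 = (-2.03, -5.21);  n_3 = (-0.9318, +0.3631)
edge 4: e_4 = (+0.65, -1.51);  n_4 = (-0.9185, -0.3954)
∠(n_3, n_4) = 44.58°
δ = |180° − 44.58°| = 135.42°
135.42° > 2α = 53.13°  →  invalid

δ = 135.42°, invalid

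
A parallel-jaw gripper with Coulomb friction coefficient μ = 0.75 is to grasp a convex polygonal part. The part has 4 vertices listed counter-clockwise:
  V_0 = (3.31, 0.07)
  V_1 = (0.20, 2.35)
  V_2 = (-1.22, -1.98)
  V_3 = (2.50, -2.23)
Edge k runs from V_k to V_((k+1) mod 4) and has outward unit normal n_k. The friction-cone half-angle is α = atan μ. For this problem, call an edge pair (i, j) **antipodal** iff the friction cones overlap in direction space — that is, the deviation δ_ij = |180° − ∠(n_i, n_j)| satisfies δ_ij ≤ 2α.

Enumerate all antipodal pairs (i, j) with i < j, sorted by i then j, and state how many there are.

count = 3; pairs: (0,1), (0,2), (1,3)

α = atan 0.75 = 36.87°;  2α = 73.74°
n_0 = (+0.5913, +0.8065)
n_1 = (-0.9502, +0.3116)
n_2 = (-0.0671, -0.9977)
n_3 = (+0.9432, -0.3322)
  (0,1): δ = 71.91°  ✓
  (0,2): δ = 32.40°  ✓
  (0,3): δ = 106.84°  ·
  (1,2): δ = 75.69°  ·
  (1,3): δ = 1.24°  ✓
  (2,3): δ = 105.56°  ·
antipodal pairs: 3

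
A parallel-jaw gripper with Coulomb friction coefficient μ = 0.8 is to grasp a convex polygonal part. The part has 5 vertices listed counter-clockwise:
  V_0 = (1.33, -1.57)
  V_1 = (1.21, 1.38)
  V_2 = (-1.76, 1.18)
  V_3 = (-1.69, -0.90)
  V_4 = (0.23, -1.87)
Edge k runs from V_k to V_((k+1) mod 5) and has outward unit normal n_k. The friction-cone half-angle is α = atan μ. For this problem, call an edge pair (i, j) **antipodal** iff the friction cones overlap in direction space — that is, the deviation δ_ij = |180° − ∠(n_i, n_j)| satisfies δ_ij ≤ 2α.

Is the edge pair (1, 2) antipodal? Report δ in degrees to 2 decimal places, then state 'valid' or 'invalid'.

δ = 91.92°, invalid

α = atan 0.8 = 38.66°;  2α = 77.32°
edge 1: e_1 = (-2.97, -0.20);  n_1 = (-0.0672, +0.9977)
edge 2: e_2 = (+0.07, -2.08);  n_2 = (-0.9994, -0.0336)
∠(n_1, n_2) = 88.08°
δ = |180° − 88.08°| = 91.92°
91.92° > 2α = 77.32°  →  invalid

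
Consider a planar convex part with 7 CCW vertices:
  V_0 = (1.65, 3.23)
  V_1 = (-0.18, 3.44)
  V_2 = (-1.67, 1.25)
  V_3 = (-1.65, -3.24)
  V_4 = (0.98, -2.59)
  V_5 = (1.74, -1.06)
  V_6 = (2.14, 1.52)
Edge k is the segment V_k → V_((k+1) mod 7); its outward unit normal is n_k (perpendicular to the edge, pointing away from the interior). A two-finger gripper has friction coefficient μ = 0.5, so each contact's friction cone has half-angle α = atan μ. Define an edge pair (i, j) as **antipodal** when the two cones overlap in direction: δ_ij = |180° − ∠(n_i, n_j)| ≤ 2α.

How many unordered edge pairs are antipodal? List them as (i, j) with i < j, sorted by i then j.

count = 8; pairs: (0,3), (1,3), (1,4), (1,5), (1,6), (2,4), (2,5), (2,6)

α = atan 0.5 = 26.57°;  2α = 53.13°
n_0 = (+0.1140, +0.9935)
n_1 = (-0.8268, +0.5625)
n_2 = (-1.0000, -0.0045)
n_3 = (+0.2399, -0.9708)
n_4 = (+0.8956, -0.4449)
n_5 = (+0.9882, -0.1532)
n_6 = (+0.9613, +0.2755)
  (0,1): δ = 117.68°  ·
  (0,2): δ = 83.20°  ·
  (0,3): δ = 20.43°  ✓
  (0,4): δ = 70.13°  ·
  (0,5): δ = 87.73°  ·
  (0,6): δ = 112.54°  ·
  (1,2): δ = 145.51°  ·
  (1,3): δ = 41.89°  ✓
  (1,4): δ = 7.81°  ✓
  (1,5): δ = 25.42°  ✓
  (1,6): δ = 50.22°  ✓
  (2,3): δ = 76.37°  ·
  (2,4): δ = 26.67°  ✓
  (2,5): δ = 9.07°  ✓
  (2,6): δ = 15.73°  ✓
  (3,4): δ = 130.30°  ·
  (3,5): δ = 112.70°  ·
  (3,6): δ = 87.89°  ·
  (4,5): δ = 162.40°  ·
  (4,6): δ = 137.60°  ·
  (5,6): δ = 155.20°  ·
antipodal pairs: 8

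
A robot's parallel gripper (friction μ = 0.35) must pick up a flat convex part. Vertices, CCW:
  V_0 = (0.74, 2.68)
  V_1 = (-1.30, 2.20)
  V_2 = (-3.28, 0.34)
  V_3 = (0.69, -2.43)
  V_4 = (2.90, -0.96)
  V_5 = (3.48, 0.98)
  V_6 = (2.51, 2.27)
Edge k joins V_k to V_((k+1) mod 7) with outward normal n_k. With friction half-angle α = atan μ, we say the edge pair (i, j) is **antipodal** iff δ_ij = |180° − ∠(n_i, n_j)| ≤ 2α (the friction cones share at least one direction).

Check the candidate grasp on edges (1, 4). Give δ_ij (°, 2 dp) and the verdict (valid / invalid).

α = atan 0.35 = 19.29°;  2α = 38.58°
edge 1: e_1 = (-1.98, -1.86);  n_1 = (-0.6847, +0.7288)
edge 4: e_4 = (+0.58, +1.94);  n_4 = (+0.9581, -0.2864)
∠(n_1, n_4) = 149.86°
δ = |180° − 149.86°| = 30.14°
30.14° ≤ 2α = 38.58°  →  valid

δ = 30.14°, valid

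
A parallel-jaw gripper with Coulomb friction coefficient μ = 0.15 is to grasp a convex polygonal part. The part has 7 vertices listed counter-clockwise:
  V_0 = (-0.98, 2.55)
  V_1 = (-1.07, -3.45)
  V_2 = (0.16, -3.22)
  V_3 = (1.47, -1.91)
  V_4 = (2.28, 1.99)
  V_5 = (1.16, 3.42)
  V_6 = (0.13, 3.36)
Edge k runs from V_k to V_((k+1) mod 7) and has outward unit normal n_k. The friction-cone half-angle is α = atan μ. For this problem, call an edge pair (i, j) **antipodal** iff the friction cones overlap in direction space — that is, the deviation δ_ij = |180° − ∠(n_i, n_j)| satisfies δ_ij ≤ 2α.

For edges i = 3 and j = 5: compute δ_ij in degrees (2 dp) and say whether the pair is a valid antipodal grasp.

δ = 74.93°, invalid

α = atan 0.15 = 8.53°;  2α = 17.06°
edge 3: e_3 = (+0.81, +3.90);  n_3 = (+0.9791, -0.2034)
edge 5: e_5 = (-1.03, -0.06);  n_5 = (-0.0582, +0.9983)
∠(n_3, n_5) = 105.07°
δ = |180° − 105.07°| = 74.93°
74.93° > 2α = 17.06°  →  invalid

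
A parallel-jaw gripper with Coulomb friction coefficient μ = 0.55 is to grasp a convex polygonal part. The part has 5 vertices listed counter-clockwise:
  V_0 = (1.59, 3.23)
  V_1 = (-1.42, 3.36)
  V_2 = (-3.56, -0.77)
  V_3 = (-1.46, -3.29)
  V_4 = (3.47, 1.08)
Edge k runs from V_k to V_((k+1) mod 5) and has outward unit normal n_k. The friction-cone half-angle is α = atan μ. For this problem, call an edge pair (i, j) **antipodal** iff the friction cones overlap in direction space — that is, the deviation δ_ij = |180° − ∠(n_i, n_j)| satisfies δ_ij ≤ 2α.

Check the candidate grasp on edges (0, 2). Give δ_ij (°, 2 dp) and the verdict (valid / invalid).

α = atan 0.55 = 28.81°;  2α = 57.62°
edge 0: e_0 = (-3.01, +0.13);  n_0 = (+0.0431, +0.9991)
edge 2: e_2 = (+2.10, -2.52);  n_2 = (-0.7682, -0.6402)
∠(n_0, n_2) = 132.28°
δ = |180° − 132.28°| = 47.72°
47.72° ≤ 2α = 57.62°  →  valid

δ = 47.72°, valid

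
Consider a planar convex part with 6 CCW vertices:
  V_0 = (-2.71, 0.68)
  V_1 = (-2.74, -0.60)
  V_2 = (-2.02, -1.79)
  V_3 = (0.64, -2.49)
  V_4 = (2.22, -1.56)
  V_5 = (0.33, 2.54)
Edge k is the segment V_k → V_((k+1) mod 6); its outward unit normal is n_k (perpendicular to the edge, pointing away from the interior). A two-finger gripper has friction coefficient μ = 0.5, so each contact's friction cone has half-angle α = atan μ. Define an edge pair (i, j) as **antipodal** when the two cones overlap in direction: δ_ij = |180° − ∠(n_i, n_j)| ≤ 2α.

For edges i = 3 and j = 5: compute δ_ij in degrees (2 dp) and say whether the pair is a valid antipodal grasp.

α = atan 0.5 = 26.57°;  2α = 53.13°
edge 3: e_3 = (+1.58, +0.93);  n_3 = (+0.5073, -0.8618)
edge 5: e_5 = (-3.04, -1.86);  n_5 = (-0.5219, +0.8530)
∠(n_3, n_5) = 179.02°
δ = |180° − 179.02°| = 0.98°
0.98° ≤ 2α = 53.13°  →  valid

δ = 0.98°, valid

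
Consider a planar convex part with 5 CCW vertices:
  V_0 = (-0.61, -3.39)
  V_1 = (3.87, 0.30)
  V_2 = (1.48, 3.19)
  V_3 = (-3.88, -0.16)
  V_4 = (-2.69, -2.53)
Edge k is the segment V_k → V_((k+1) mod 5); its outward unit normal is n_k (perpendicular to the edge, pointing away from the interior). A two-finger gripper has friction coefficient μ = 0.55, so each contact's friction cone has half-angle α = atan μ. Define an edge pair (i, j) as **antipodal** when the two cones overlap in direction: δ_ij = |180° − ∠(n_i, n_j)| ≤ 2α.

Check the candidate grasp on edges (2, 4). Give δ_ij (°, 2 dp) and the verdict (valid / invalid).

α = atan 0.55 = 28.81°;  2α = 57.62°
edge 2: e_2 = (-5.36, -3.35);  n_2 = (-0.5300, +0.8480)
edge 4: e_4 = (+2.08, -0.86);  n_4 = (-0.3821, -0.9241)
∠(n_2, n_4) = 125.53°
δ = |180° − 125.53°| = 54.47°
54.47° ≤ 2α = 57.62°  →  valid

δ = 54.47°, valid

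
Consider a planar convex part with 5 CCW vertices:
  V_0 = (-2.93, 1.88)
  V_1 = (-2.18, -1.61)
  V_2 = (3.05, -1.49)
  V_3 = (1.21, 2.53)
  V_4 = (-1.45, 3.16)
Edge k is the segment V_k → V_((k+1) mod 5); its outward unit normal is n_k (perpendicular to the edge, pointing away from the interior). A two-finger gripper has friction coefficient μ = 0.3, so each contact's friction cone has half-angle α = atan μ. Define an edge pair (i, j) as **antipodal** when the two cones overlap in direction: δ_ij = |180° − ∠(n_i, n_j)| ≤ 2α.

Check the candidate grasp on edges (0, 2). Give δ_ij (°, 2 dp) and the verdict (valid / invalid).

α = atan 0.3 = 16.70°;  2α = 33.40°
edge 0: e_0 = (+0.75, -3.49);  n_0 = (-0.9777, -0.2101)
edge 2: e_2 = (-1.84, +4.02);  n_2 = (+0.9093, +0.4162)
∠(n_0, n_2) = 167.53°
δ = |180° − 167.53°| = 12.47°
12.47° ≤ 2α = 33.40°  →  valid

δ = 12.47°, valid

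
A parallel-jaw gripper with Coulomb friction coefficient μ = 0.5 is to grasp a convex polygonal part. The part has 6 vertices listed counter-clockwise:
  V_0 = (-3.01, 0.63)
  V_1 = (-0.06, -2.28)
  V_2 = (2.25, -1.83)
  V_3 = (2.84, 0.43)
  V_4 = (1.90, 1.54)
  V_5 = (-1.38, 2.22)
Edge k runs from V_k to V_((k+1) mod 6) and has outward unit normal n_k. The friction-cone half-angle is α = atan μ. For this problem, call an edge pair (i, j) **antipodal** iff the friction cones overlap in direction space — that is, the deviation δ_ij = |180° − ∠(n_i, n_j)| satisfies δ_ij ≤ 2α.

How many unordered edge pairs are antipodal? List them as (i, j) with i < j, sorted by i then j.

α = atan 0.5 = 26.57°;  2α = 53.13°
n_0 = (-0.7023, -0.7119)
n_1 = (+0.1912, -0.9815)
n_2 = (+0.9676, -0.2526)
n_3 = (+0.7631, +0.6463)
n_4 = (+0.2030, +0.9792)
n_5 = (-0.6983, +0.7158)
  (0,1): δ = 124.37°  ·
  (0,2): δ = 60.02°  ·
  (0,3): δ = 5.13°  ✓
  (0,4): δ = 32.90°  ✓
  (0,5): δ = 88.90°  ·
  (1,2): δ = 115.65°  ·
  (1,3): δ = 60.76°  ·
  (1,4): δ = 22.74°  ✓
  (1,5): δ = 33.26°  ✓
  (2,3): δ = 125.11°  ·
  (2,4): δ = 87.08°  ·
  (2,5): δ = 31.08°  ✓
  (3,4): δ = 141.97°  ·
  (3,5): δ = 85.97°  ·
  (4,5): δ = 124.00°  ·
antipodal pairs: 5

count = 5; pairs: (0,3), (0,4), (1,4), (1,5), (2,5)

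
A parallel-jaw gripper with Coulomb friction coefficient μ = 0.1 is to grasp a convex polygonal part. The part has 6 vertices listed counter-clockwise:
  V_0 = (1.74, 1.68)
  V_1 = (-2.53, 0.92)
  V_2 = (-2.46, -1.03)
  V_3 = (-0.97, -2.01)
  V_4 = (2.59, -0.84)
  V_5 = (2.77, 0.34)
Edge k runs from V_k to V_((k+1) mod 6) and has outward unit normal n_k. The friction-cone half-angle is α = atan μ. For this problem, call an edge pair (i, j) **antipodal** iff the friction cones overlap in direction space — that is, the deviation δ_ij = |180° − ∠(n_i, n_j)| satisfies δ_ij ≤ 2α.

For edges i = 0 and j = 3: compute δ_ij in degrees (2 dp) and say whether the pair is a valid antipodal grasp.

α = atan 0.1 = 5.71°;  2α = 11.42°
edge 0: e_0 = (-4.27, -0.76);  n_0 = (-0.1752, +0.9845)
edge 3: e_3 = (+3.56, +1.17);  n_3 = (+0.3122, -0.9500)
∠(n_0, n_3) = 171.90°
δ = |180° − 171.90°| = 8.10°
8.10° ≤ 2α = 11.42°  →  valid

δ = 8.10°, valid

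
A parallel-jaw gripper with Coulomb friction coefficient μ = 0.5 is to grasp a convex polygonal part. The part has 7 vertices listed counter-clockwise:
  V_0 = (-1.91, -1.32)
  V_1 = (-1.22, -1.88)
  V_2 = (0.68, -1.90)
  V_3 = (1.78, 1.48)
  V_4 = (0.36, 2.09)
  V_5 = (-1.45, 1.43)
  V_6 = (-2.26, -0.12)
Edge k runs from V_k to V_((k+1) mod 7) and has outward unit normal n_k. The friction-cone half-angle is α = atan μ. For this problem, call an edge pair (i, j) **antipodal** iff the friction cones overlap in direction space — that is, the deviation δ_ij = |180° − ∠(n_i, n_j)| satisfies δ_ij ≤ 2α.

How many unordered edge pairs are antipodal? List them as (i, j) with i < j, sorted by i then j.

count = 7; pairs: (0,3), (1,3), (1,4), (2,4), (2,5), (2,6), (3,6)

α = atan 0.5 = 26.57°;  2α = 53.13°
n_0 = (-0.6302, -0.7765)
n_1 = (-0.0105, -0.9999)
n_2 = (+0.9509, -0.3095)
n_3 = (+0.3947, +0.9188)
n_4 = (-0.3426, +0.9395)
n_5 = (-0.8863, +0.4632)
n_6 = (-0.9600, -0.2800)
  (0,1): δ = 141.54°  ·
  (0,2): δ = 68.96°  ·
  (0,3): δ = 15.82°  ✓
  (0,4): δ = 59.10°  ·
  (0,5): δ = 101.47°  ·
  (0,6): δ = 145.32°  ·
  (1,2): δ = 107.42°  ·
  (1,3): δ = 22.64°  ✓
  (1,4): δ = 20.64°  ✓
  (1,5): δ = 63.01°  ·
  (1,6): δ = 106.86°  ·
  (2,3): δ = 95.22°  ·
  (2,4): δ = 51.94°  ✓
  (2,5): δ = 9.56°  ✓
  (2,6): δ = 34.29°  ✓
  (3,4): δ = 136.72°  ·
  (3,5): δ = 94.34°  ·
  (3,6): δ = 50.49°  ✓
  (4,5): δ = 137.62°  ·
  (4,6): δ = 93.77°  ·
  (5,6): δ = 136.15°  ·
antipodal pairs: 7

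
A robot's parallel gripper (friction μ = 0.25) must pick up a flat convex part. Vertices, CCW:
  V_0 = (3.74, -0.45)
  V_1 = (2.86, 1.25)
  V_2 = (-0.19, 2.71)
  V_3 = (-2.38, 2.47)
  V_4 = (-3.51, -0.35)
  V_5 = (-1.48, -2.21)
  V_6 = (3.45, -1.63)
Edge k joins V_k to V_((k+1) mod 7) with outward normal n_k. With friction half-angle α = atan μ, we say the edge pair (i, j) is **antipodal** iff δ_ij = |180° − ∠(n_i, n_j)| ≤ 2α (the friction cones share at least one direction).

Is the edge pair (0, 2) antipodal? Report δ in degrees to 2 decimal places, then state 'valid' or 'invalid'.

α = atan 0.25 = 14.04°;  2α = 28.07°
edge 0: e_0 = (-0.88, +1.70);  n_0 = (+0.8881, +0.4597)
edge 2: e_2 = (-2.19, -0.24);  n_2 = (-0.1089, +0.9940)
∠(n_0, n_2) = 68.89°
δ = |180° − 68.89°| = 111.11°
111.11° > 2α = 28.07°  →  invalid

δ = 111.11°, invalid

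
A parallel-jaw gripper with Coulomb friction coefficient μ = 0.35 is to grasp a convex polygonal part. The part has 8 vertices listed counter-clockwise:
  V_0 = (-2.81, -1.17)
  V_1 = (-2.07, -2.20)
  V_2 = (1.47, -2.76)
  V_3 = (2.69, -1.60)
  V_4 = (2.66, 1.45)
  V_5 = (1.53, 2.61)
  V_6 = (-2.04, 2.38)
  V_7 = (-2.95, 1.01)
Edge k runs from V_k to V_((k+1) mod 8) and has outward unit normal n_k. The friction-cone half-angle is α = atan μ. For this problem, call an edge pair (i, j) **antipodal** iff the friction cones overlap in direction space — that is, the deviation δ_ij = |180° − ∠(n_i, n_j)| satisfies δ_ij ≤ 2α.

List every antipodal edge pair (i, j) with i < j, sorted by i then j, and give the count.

α = atan 0.35 = 19.29°;  2α = 38.58°
n_0 = (-0.8121, -0.5835)
n_1 = (-0.1562, -0.9877)
n_2 = (+0.6891, -0.7247)
n_3 = (+1.0000, +0.0098)
n_4 = (+0.7163, +0.6978)
n_5 = (-0.0643, +0.9979)
n_6 = (-0.8330, +0.5533)
n_7 = (-0.9979, -0.0641)
  (0,1): δ = 134.68°  ·
  (0,2): δ = 82.14°  ·
  (0,3): δ = 35.13°  ✓
  (0,4): δ = 8.55°  ✓
  (0,5): δ = 57.99°  ·
  (0,6): δ = 110.71°  ·
  (0,7): δ = 147.98°  ·
  (1,2): δ = 127.45°  ·
  (1,3): δ = 80.45°  ·
  (1,4): δ = 36.76°  ✓
  (1,5): δ = 12.68°  ✓
  (1,6): δ = 65.40°  ·
  (1,7): δ = 102.66°  ·
  (2,3): δ = 132.99°  ·
  (2,4): δ = 89.31°  ·
  (2,5): δ = 39.87°  ·
  (2,6): δ = 12.85°  ✓
  (2,7): δ = 50.12°  ·
  (3,4): δ = 136.31°  ·
  (3,5): δ = 86.88°  ·
  (3,6): δ = 34.16°  ✓
  (3,7): δ = 3.11°  ✓
  (4,5): δ = 130.56°  ·
  (4,6): δ = 77.84°  ·
  (4,7): δ = 40.57°  ·
  (5,6): δ = 127.28°  ·
  (5,7): δ = 90.01°  ·
  (6,7): δ = 142.73°  ·
antipodal pairs: 7

count = 7; pairs: (0,3), (0,4), (1,4), (1,5), (2,6), (3,6), (3,7)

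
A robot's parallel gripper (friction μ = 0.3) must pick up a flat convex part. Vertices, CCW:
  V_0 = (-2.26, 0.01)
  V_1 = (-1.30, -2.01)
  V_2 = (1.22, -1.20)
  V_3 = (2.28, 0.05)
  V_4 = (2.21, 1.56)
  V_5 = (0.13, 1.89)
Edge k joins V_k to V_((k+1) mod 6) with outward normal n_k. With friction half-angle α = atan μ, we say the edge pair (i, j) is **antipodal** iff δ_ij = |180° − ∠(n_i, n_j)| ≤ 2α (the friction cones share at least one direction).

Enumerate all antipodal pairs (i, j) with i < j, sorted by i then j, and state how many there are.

α = atan 0.3 = 16.70°;  2α = 33.40°
n_0 = (-0.9032, -0.4292)
n_1 = (+0.3060, -0.9520)
n_2 = (+0.7627, -0.6468)
n_3 = (+0.9989, +0.0463)
n_4 = (+0.1567, +0.9876)
n_5 = (-0.6183, +0.7860)
  (0,1): δ = 97.60°  ·
  (0,2): δ = 65.72°  ·
  (0,3): δ = 22.77°  ✓
  (0,4): δ = 55.57°  ·
  (0,5): δ = 102.77°  ·
  (1,2): δ = 148.12°  ·
  (1,3): δ = 105.16°  ·
  (1,4): δ = 26.83°  ✓
  (1,5): δ = 20.37°  ✓
  (2,3): δ = 137.05°  ·
  (2,4): δ = 58.72°  ·
  (2,5): δ = 11.51°  ✓
  (3,4): δ = 101.67°  ·
  (3,5): δ = 54.47°  ·
  (4,5): δ = 132.80°  ·
antipodal pairs: 4

count = 4; pairs: (0,3), (1,4), (1,5), (2,5)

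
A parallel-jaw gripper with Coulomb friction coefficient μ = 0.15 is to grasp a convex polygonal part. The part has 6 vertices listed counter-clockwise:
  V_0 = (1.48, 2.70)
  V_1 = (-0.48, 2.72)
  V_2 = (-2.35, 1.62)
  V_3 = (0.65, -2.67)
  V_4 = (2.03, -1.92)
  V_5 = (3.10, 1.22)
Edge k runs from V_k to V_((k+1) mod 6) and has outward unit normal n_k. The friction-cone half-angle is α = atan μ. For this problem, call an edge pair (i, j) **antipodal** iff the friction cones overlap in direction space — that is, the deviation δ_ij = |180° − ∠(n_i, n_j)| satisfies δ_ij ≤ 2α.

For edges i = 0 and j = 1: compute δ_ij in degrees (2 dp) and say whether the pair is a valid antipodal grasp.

δ = 148.95°, invalid

α = atan 0.15 = 8.53°;  2α = 17.06°
edge 0: e_0 = (-1.96, +0.02);  n_0 = (+0.0102, +0.9999)
edge 1: e_1 = (-1.87, -1.10);  n_1 = (-0.5070, +0.8619)
∠(n_0, n_1) = 31.05°
δ = |180° − 31.05°| = 148.95°
148.95° > 2α = 17.06°  →  invalid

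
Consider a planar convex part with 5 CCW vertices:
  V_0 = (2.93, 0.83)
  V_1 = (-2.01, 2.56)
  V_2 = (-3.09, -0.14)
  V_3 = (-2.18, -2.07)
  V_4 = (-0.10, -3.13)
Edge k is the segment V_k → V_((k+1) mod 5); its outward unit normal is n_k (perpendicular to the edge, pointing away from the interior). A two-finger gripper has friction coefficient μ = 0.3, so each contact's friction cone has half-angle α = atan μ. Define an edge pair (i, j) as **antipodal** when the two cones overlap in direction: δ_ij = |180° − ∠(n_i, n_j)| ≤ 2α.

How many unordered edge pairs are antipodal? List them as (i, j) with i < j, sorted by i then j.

count = 2; pairs: (0,3), (1,4)

α = atan 0.3 = 16.70°;  2α = 33.40°
n_0 = (+0.3305, +0.9438)
n_1 = (-0.9285, +0.3714)
n_2 = (-0.9045, -0.4265)
n_3 = (-0.4541, -0.8910)
n_4 = (+0.7942, -0.6077)
  (0,1): δ = 92.50°  ·
  (0,2): δ = 45.46°  ·
  (0,3): δ = 7.70°  ✓
  (0,4): δ = 71.88°  ·
  (1,2): δ = 132.95°  ·
  (1,3): δ = 95.20°  ·
  (1,4): δ = 15.62°  ✓
  (2,3): δ = 142.25°  ·
  (2,4): δ = 62.67°  ·
  (3,4): δ = 100.42°  ·
antipodal pairs: 2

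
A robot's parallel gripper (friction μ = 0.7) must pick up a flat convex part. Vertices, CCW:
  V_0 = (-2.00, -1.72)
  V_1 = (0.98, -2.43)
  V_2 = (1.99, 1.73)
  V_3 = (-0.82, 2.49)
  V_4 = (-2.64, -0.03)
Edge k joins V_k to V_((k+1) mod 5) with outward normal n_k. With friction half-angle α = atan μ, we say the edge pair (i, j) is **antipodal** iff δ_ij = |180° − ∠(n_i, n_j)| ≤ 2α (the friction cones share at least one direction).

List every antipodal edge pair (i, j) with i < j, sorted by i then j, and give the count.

count = 5; pairs: (0,2), (0,3), (1,3), (1,4), (2,4)

α = atan 0.7 = 34.99°;  2α = 69.98°
n_0 = (-0.2318, -0.9728)
n_1 = (+0.9718, -0.2359)
n_2 = (+0.2611, +0.9653)
n_3 = (-0.8107, +0.5855)
n_4 = (-0.9352, -0.3542)
  (0,1): δ = 90.25°  ·
  (0,2): δ = 1.73°  ✓
  (0,3): δ = 67.56°  ✓
  (0,4): δ = 124.14°  ·
  (1,2): δ = 91.49°  ·
  (1,3): δ = 22.19°  ✓
  (1,4): δ = 34.39°  ✓
  (2,3): δ = 110.70°  ·
  (2,4): δ = 54.12°  ✓
  (3,4): δ = 123.42°  ·
antipodal pairs: 5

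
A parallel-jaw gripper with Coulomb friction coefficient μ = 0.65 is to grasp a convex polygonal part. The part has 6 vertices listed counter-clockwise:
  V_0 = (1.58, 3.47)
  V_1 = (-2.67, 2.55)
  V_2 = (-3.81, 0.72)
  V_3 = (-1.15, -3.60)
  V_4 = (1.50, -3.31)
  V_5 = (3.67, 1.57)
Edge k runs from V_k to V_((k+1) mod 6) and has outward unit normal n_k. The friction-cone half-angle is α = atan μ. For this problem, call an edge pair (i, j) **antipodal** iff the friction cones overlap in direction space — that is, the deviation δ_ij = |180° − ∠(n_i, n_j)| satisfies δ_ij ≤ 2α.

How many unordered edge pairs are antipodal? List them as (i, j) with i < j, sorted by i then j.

α = atan 0.65 = 33.02°;  2α = 66.05°
n_0 = (-0.2116, +0.9774)
n_1 = (-0.8488, +0.5287)
n_2 = (-0.8515, -0.5243)
n_3 = (+0.1088, -0.9941)
n_4 = (+0.9137, -0.4063)
n_5 = (+0.6727, +0.7399)
  (0,1): δ = 134.14°  ·
  (0,2): δ = 70.59°  ·
  (0,3): δ = 5.97°  ✓
  (0,4): δ = 53.81°  ✓
  (0,5): δ = 125.51°  ·
  (1,2): δ = 116.46°  ·
  (1,3): δ = 51.83°  ✓
  (1,4): δ = 7.95°  ✓
  (1,5): δ = 79.65°  ·
  (2,3): δ = 115.38°  ·
  (2,4): δ = 55.60°  ✓
  (2,5): δ = 16.10°  ✓
  (3,4): δ = 120.22°  ·
  (3,5): δ = 48.52°  ✓
  (4,5): δ = 108.30°  ·
antipodal pairs: 7

count = 7; pairs: (0,3), (0,4), (1,3), (1,4), (2,4), (2,5), (3,5)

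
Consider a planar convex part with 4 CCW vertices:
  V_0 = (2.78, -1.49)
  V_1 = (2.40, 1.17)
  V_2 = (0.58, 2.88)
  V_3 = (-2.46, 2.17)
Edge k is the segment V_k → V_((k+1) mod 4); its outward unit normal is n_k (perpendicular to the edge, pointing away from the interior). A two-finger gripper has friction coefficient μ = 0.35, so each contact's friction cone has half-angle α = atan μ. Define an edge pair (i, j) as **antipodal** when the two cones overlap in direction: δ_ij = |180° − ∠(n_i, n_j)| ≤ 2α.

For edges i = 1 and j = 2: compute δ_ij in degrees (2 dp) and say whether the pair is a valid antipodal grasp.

α = atan 0.35 = 19.29°;  2α = 38.58°
edge 1: e_1 = (-1.82, +1.71);  n_1 = (+0.6847, +0.7288)
edge 2: e_2 = (-3.04, -0.71);  n_2 = (-0.2274, +0.9738)
∠(n_1, n_2) = 56.36°
δ = |180° − 56.36°| = 123.64°
123.64° > 2α = 38.58°  →  invalid

δ = 123.64°, invalid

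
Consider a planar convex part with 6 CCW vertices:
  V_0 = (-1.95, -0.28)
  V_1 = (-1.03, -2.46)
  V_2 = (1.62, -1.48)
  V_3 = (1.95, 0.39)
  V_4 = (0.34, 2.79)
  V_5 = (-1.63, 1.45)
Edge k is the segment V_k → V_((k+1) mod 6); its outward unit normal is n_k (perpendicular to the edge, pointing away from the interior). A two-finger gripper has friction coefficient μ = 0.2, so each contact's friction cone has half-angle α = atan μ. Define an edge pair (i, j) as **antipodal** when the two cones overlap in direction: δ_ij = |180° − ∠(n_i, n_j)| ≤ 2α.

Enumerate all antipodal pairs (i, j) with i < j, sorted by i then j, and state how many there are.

α = atan 0.2 = 11.31°;  2α = 22.62°
n_0 = (-0.9213, -0.3888)
n_1 = (+0.3469, -0.9379)
n_2 = (+0.9848, -0.1738)
n_3 = (+0.8304, +0.5571)
n_4 = (-0.5624, +0.8268)
n_5 = (-0.9833, +0.1819)
  (0,1): δ = 92.59°  ·
  (0,2): δ = 32.89°  ·
  (0,3): δ = 10.97°  ✓
  (0,4): δ = 101.34°  ·
  (0,5): δ = 146.64°  ·
  (1,2): δ = 120.30°  ·
  (1,3): δ = 76.44°  ·
  (1,4): δ = 13.93°  ✓
  (1,5): δ = 59.23°  ·
  (2,3): δ = 136.14°  ·
  (2,4): δ = 45.77°  ·
  (2,5): δ = 0.47°  ✓
  (3,4): δ = 89.63°  ·
  (3,5): δ = 44.33°  ·
  (4,5): δ = 134.70°  ·
antipodal pairs: 3

count = 3; pairs: (0,3), (1,4), (2,5)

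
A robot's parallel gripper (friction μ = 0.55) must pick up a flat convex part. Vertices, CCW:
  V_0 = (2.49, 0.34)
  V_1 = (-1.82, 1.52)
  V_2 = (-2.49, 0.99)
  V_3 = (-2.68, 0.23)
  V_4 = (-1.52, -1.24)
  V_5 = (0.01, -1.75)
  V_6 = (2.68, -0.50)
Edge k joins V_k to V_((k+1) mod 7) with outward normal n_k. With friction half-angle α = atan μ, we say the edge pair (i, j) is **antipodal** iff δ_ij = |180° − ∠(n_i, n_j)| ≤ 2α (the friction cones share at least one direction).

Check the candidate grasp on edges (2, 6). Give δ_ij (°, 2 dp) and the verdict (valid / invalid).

δ = 26.78°, valid

α = atan 0.55 = 28.81°;  2α = 57.62°
edge 2: e_2 = (-0.19, -0.76);  n_2 = (-0.9701, +0.2425)
edge 6: e_6 = (-0.19, +0.84);  n_6 = (+0.9754, +0.2206)
∠(n_2, n_6) = 153.22°
δ = |180° − 153.22°| = 26.78°
26.78° ≤ 2α = 57.62°  →  valid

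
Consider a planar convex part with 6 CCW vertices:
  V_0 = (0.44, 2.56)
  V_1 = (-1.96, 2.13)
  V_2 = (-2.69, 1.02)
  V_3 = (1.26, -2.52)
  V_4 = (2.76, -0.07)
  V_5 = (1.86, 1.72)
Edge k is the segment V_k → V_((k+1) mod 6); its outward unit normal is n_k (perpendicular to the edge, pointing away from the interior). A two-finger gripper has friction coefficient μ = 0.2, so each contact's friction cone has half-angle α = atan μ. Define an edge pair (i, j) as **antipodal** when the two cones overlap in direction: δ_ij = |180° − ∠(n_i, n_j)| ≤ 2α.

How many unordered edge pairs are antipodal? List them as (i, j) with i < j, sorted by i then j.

count = 3; pairs: (1,3), (2,4), (2,5)

α = atan 0.2 = 11.31°;  2α = 22.62°
n_0 = (-0.1764, +0.9843)
n_1 = (-0.8355, +0.5495)
n_2 = (-0.6674, -0.7447)
n_3 = (+0.8529, -0.5222)
n_4 = (+0.8934, +0.4492)
n_5 = (+0.5091, +0.8607)
  (0,1): δ = 133.49°  ·
  (0,2): δ = 52.02°  ·
  (0,3): δ = 48.37°  ·
  (0,4): δ = 106.54°  ·
  (0,5): δ = 139.24°  ·
  (1,2): δ = 98.54°  ·
  (1,3): δ = 1.85°  ✓
  (1,4): δ = 60.02°  ·
  (1,5): δ = 92.72°  ·
  (2,3): δ = 79.61°  ·
  (2,4): δ = 21.44°  ✓
  (2,5): δ = 11.26°  ✓
  (3,4): δ = 121.83°  ·
  (3,5): δ = 89.13°  ·
  (4,5): δ = 147.30°  ·
antipodal pairs: 3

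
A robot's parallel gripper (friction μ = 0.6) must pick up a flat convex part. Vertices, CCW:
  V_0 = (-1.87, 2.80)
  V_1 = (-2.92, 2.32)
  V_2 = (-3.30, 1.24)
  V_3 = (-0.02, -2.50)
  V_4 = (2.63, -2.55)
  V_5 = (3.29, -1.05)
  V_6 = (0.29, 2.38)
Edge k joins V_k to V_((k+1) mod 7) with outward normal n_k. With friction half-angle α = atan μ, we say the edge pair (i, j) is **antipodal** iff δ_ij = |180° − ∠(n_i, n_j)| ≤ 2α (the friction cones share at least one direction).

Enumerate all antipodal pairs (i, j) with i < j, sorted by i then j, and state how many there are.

count = 8; pairs: (0,3), (0,4), (1,4), (1,5), (2,5), (2,6), (3,5), (3,6)

α = atan 0.6 = 30.96°;  2α = 61.93°
n_0 = (-0.4158, +0.9095)
n_1 = (-0.9433, +0.3319)
n_2 = (-0.7518, -0.6594)
n_3 = (-0.0189, -0.9998)
n_4 = (+0.9153, -0.4027)
n_5 = (+0.7527, +0.6583)
n_6 = (+0.1909, +0.9816)
  (0,1): δ = 133.95°  ·
  (0,2): δ = 73.32°  ·
  (0,3): δ = 25.65°  ✓
  (0,4): δ = 41.68°  ✓
  (0,5): δ = 106.61°  ·
  (0,6): δ = 144.43°  ·
  (1,2): δ = 119.36°  ·
  (1,3): δ = 71.70°  ·
  (1,4): δ = 4.36°  ✓
  (1,5): δ = 60.56°  ✓
  (1,6): δ = 98.38°  ·
  (2,3): δ = 132.33°  ·
  (2,4): δ = 65.00°  ·
  (2,5): δ = 0.08°  ✓
  (2,6): δ = 37.75°  ✓
  (3,4): δ = 112.67°  ·
  (3,5): δ = 47.74°  ✓
  (3,6): δ = 9.92°  ✓
  (4,5): δ = 115.08°  ·
  (4,6): δ = 77.25°  ·
  (5,6): δ = 142.18°  ·
antipodal pairs: 8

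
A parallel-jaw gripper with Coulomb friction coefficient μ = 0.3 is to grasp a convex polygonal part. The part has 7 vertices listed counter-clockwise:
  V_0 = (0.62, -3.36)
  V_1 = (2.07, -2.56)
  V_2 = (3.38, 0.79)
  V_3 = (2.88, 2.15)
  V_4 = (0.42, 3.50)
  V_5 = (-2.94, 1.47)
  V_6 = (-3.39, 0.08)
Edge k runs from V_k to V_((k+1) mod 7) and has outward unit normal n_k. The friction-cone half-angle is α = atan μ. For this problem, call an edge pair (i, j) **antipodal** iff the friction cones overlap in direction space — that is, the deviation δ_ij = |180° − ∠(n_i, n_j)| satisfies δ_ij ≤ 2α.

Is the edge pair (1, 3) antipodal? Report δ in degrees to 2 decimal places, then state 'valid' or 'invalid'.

α = atan 0.3 = 16.70°;  2α = 33.40°
edge 1: e_1 = (+1.31, +3.35);  n_1 = (+0.9313, -0.3642)
edge 3: e_3 = (-2.46, +1.35);  n_3 = (+0.4811, +0.8767)
∠(n_1, n_3) = 82.60°
δ = |180° − 82.60°| = 97.40°
97.40° > 2α = 33.40°  →  invalid

δ = 97.40°, invalid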